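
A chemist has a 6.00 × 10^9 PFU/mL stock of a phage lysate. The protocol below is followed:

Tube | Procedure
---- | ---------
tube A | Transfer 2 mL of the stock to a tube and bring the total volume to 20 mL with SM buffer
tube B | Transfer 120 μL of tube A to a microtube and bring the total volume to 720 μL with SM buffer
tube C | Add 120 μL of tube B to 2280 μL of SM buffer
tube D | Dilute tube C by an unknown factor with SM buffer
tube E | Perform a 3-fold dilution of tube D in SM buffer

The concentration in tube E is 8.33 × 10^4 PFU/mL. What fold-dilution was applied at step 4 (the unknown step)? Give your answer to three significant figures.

Step 1: 2 mL brought to 20 mL → factor 20/2 = 10
Step 2: 120 μL brought to 720 μL → factor 720/120 = 6
Step 3: 120 μL + 2280 μL = 2400 μL total → factor 2400/120 = 20
Step 4: unknown factor x
Step 5: 3-fold → factor 3
Product of known-step factors = 3600
Overall factor = 6.00 × 10^9 PFU/mL / (8.33 × 10^4 PFU/mL) = 72029
x = 72029 / 3600 = 20.0

20.0-fold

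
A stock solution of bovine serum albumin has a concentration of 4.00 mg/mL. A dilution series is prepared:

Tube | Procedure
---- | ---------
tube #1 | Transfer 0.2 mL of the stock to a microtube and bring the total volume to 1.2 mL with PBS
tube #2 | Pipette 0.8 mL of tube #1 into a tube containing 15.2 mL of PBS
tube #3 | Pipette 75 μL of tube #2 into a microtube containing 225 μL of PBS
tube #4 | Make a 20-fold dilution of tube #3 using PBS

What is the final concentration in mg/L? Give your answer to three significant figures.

Step 1: 0.2 mL brought to 1.2 mL → factor 1.2/0.2 = 6
Step 2: 0.8 mL + 15.2 mL = 16 mL total → factor 16/0.8 = 20
Step 3: 75 μL + 225 μL = 300 μL total → factor 300/75 = 4
Step 4: 20-fold → factor 20
Overall dilution factor = 6 × 20 × 4 × 20 = 9600
Final = 4.00 mg/mL / 9600 = 0.0004167 mg/mL = 0.417 mg/L

0.417 mg/L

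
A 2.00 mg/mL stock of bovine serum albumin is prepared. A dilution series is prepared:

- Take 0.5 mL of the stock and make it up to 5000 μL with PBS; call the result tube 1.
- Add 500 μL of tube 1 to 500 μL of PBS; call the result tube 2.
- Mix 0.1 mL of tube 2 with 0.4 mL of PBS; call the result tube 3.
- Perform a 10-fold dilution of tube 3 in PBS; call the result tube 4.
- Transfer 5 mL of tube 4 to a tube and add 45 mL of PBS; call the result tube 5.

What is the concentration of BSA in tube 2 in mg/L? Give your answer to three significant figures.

Step 1: 0.5 mL brought to 5000 μL → factor 5/0.5 = 10
Step 2: 500 μL + 500 μL = 1000 μL total → factor 1000/500 = 2
Dilution factor through tube 2 = 10 × 2 = 20
[tube 2] = 2.00 mg/mL / 20 = 0.1000 mg/mL = 100 mg/L

100 mg/L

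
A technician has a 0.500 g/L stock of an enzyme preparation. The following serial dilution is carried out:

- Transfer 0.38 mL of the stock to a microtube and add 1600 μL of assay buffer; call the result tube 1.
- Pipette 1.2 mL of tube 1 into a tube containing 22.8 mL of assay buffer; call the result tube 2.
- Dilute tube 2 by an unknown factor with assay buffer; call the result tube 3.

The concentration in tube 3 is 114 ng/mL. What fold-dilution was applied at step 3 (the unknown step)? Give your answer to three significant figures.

42.1-fold

Step 1: 0.38 mL + 1600 μL = 1.98 mL total → factor 1.98/0.38 = 5.2105
Step 2: 1.2 mL + 22.8 mL = 24 mL total → factor 24/1.2 = 20
Step 3: unknown factor x
Product of known-step factors = 104.21
Overall factor = 0.500 g/L / (114 ng/mL) = 4386
x = 4386 / 104.21 = 42.1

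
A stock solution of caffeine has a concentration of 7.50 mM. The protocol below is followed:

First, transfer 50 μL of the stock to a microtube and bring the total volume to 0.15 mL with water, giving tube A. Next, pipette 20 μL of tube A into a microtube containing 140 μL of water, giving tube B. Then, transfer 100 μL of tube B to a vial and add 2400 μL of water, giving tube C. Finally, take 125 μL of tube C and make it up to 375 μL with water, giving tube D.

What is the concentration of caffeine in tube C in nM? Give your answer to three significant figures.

1.25 × 10^4 nM

Step 1: 50 μL brought to 0.15 mL → factor 150/50 = 3
Step 2: 20 μL + 140 μL = 160 μL total → factor 160/20 = 8
Step 3: 100 μL + 2400 μL = 2500 μL total → factor 2500/100 = 25
Dilution factor through tube C = 3 × 8 × 25 = 600
[tube C] = 7.50 mM / 600 = 0.01250 mM = 1.25 × 10^4 nM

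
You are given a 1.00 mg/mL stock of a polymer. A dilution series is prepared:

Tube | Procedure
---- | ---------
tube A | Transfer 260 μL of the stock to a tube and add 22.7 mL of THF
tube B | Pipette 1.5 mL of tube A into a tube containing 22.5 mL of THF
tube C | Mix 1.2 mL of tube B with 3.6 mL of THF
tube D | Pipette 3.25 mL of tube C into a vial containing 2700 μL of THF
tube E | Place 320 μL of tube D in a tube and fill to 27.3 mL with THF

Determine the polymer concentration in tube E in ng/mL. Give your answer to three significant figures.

1.13 ng/mL

Step 1: 260 μL + 22.7 mL = 22960 μL total → factor 22960/260 = 88.308
Step 2: 1.5 mL + 22.5 mL = 24 mL total → factor 24/1.5 = 16
Step 3: 1.2 mL + 3.6 mL = 4.8 mL total → factor 4.8/1.2 = 4
Step 4: 3.25 mL + 2700 μL = 5.95 mL total → factor 5.95/3.25 = 1.8308
Step 5: 320 μL brought to 27.3 mL → factor 27300/320 = 85.312
Overall dilution factor = 88.308 × 16 × 4 × 1.8308 × 85.312 = 8.8272 × 10^5
Final = 1.00 mg/mL / 8.8272 × 10^5 = 1.133 × 10^-6 mg/mL = 1.13 ng/mL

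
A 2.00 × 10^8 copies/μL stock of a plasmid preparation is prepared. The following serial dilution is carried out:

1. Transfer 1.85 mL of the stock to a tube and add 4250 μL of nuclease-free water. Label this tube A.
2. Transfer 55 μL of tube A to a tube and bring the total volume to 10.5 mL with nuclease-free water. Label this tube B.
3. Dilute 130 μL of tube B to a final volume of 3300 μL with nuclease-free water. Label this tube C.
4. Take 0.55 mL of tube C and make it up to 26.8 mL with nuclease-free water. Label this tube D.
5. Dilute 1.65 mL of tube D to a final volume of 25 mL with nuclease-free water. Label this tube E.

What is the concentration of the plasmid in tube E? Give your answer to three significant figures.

Step 1: 1.85 mL + 4250 μL = 6.1 mL total → factor 6.1/1.85 = 3.2973
Step 2: 55 μL brought to 10.5 mL → factor 10500/55 = 190.91
Step 3: 130 μL brought to 3300 μL → factor 3300/130 = 25.385
Step 4: 0.55 mL brought to 26.8 mL → factor 26.8/0.55 = 48.727
Step 5: 1.65 mL brought to 25 mL → factor 25/1.65 = 15.152
Overall dilution factor = 3.2973 × 190.91 × 25.385 × 48.727 × 15.152 = 1.1797 × 10^7
Final = 2.00 × 10^8 copies/μL / 1.1797 × 10^7 = 17.0 copies/μL

17.0 copies/μL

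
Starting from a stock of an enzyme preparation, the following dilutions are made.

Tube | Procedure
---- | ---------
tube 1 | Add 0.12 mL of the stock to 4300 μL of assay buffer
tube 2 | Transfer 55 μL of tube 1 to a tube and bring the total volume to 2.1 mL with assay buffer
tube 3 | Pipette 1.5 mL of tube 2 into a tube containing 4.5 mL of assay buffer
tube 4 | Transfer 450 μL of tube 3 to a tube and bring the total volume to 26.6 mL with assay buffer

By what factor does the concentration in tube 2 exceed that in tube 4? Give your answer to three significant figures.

236

Step 1: 0.12 mL + 4300 μL = 4.42 mL total → factor 4.42/0.12 = 36.833
Step 2: 55 μL brought to 2.1 mL → factor 2100/55 = 38.182
Step 3: 1.5 mL + 4.5 mL = 6 mL total → factor 6/1.5 = 4
Step 4: 450 μL brought to 26.6 mL → factor 26600/450 = 59.111
Dilution factor to tube 2 = 1406.4; to tube 4 = 3.3253 × 10^5
[tube 2]/[tube 4] = (factor to tube 4)/(factor to tube 2) = 3.3253 × 10^5/1406.4 = 236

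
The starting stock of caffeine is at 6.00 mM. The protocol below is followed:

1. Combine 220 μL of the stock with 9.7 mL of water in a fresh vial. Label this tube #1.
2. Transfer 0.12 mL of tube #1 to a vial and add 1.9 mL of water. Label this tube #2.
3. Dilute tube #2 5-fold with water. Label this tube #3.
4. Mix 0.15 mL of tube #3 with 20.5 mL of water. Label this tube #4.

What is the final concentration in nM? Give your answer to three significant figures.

11.5 nM

Step 1: 220 μL + 9.7 mL = 9920 μL total → factor 9920/220 = 45.091
Step 2: 0.12 mL + 1.9 mL = 2.02 mL total → factor 2.02/0.12 = 16.833
Step 3: 5-fold → factor 5
Step 4: 0.15 mL + 20.5 mL = 20.65 mL total → factor 20.65/0.15 = 137.67
Overall dilution factor = 45.091 × 16.833 × 5 × 137.67 = 5.2247 × 10^5
Final = 6.00 mM / 5.2247 × 10^5 = 1.148 × 10^-5 mM = 11.5 nM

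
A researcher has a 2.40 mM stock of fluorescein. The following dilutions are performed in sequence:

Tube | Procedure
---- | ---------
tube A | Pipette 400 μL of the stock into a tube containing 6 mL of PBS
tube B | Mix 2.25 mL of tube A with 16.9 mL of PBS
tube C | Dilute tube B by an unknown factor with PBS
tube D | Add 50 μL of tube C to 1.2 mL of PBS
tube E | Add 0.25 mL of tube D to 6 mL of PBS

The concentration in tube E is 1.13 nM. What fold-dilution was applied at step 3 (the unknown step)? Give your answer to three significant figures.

Step 1: 400 μL + 6 mL = 6400 μL total → factor 6400/400 = 16
Step 2: 2.25 mL + 16.9 mL = 19.15 mL total → factor 19.15/2.25 = 8.5111
Step 3: unknown factor x
Step 4: 50 μL + 1.2 mL = 1250 μL total → factor 1250/50 = 25
Step 5: 0.25 mL + 6 mL = 6.25 mL total → factor 6.25/0.25 = 25
Product of known-step factors = 85111
Overall factor = 2.40 mM / (1.13 nM) = 2.1239 × 10^6
x = 2.1239 × 10^6 / 85111 = 25.0

25.0-fold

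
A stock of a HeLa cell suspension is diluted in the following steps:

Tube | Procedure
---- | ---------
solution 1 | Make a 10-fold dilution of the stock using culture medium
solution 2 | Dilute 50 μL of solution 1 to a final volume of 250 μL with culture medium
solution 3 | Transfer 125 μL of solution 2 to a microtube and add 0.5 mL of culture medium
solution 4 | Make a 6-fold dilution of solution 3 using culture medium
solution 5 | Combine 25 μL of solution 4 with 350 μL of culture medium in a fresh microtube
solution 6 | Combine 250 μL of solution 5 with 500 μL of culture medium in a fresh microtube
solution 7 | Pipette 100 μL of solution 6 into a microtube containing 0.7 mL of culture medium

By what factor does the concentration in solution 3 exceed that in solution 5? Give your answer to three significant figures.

90.0

Step 1: 10-fold → factor 10
Step 2: 50 μL brought to 250 μL → factor 250/50 = 5
Step 3: 125 μL + 0.5 mL = 625 μL total → factor 625/125 = 5
Step 4: 6-fold → factor 6
Step 5: 25 μL + 350 μL = 375 μL total → factor 375/25 = 15
Dilution factor to solution 3 = 250; to solution 5 = 22500
[solution 3]/[solution 5] = (factor to solution 5)/(factor to solution 3) = 22500/250 = 90.0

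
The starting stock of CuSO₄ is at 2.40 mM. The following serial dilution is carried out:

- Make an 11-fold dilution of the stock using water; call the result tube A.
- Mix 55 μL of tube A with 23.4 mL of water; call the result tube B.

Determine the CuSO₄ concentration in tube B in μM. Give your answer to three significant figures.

Step 1: 11-fold → factor 11
Step 2: 55 μL + 23.4 mL = 23455 μL total → factor 23455/55 = 426.45
Overall dilution factor = 11 × 426.45 = 4691
Final = 2.40 mM / 4691 = 0.0005116 mM = 0.512 μM

0.512 μM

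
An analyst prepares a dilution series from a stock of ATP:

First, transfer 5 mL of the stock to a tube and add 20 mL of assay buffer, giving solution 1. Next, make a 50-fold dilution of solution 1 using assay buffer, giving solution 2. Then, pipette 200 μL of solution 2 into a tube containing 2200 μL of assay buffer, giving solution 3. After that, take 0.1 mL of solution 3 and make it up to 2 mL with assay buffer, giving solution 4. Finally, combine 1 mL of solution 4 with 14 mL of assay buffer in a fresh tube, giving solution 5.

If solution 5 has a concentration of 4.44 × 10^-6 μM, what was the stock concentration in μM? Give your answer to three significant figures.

Step 1: 5 mL + 20 mL = 25 mL total → factor 25/5 = 5
Step 2: 50-fold → factor 50
Step 3: 200 μL + 2200 μL = 2400 μL total → factor 2400/200 = 12
Step 4: 0.1 mL brought to 2 mL → factor 2/0.1 = 20
Step 5: 1 mL + 14 mL = 15 mL total → factor 15/1 = 15
Overall dilution factor = 5 × 50 × 12 × 20 × 15 = 9 × 10^5
Stock = 4.44 × 10^-6 μM × 9 × 10^5 = 4.00 μM

4.00 μM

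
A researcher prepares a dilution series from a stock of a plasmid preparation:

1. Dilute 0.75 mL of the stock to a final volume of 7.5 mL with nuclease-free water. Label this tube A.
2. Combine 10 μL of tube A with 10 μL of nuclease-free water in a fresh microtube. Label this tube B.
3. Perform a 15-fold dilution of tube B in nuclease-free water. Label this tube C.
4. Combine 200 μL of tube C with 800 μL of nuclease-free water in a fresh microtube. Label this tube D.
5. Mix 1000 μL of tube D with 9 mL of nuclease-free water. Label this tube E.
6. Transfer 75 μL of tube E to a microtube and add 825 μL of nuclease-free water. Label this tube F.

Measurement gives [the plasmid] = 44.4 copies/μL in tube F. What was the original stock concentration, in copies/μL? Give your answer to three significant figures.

7.99 × 10^6 copies/μL

Step 1: 0.75 mL brought to 7.5 mL → factor 7.5/0.75 = 10
Step 2: 10 μL + 10 μL = 20 μL total → factor 20/10 = 2
Step 3: 15-fold → factor 15
Step 4: 200 μL + 800 μL = 1000 μL total → factor 1000/200 = 5
Step 5: 1000 μL + 9 mL = 10000 μL total → factor 10000/1000 = 10
Step 6: 75 μL + 825 μL = 900 μL total → factor 900/75 = 12
Overall dilution factor = 10 × 2 × 15 × 5 × 10 × 12 = 1.8 × 10^5
Stock = 44.4 copies/μL × 1.8 × 10^5 = 7.99 × 10^6 copies/μL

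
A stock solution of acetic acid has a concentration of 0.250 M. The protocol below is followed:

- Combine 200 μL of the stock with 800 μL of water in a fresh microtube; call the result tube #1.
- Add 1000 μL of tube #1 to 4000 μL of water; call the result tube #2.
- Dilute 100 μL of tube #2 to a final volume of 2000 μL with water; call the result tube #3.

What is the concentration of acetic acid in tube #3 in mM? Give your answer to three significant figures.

Step 1: 200 μL + 800 μL = 1000 μL total → factor 1000/200 = 5
Step 2: 1000 μL + 4000 μL = 5000 μL total → factor 5000/1000 = 5
Step 3: 100 μL brought to 2000 μL → factor 2000/100 = 20
Overall dilution factor = 5 × 5 × 20 = 500
Final = 0.250 M / 500 = 0.0005000 M = 0.500 mM

0.500 mM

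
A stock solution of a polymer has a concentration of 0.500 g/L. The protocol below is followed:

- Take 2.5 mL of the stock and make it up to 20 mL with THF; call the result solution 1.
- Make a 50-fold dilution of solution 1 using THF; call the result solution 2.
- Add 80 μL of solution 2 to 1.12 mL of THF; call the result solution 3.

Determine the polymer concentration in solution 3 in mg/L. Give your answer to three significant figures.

0.0833 mg/L

Step 1: 2.5 mL brought to 20 mL → factor 20/2.5 = 8
Step 2: 50-fold → factor 50
Step 3: 80 μL + 1.12 mL = 1200 μL total → factor 1200/80 = 15
Overall dilution factor = 8 × 50 × 15 = 6000
Final = 0.500 g/L / 6000 = 8.333 × 10^-5 g/L = 0.0833 mg/L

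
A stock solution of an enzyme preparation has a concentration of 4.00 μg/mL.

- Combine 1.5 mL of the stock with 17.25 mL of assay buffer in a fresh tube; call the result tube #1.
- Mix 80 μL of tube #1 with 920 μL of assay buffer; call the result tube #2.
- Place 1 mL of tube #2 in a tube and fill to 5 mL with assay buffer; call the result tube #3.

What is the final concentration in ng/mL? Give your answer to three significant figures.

5.12 ng/mL

Step 1: 1.5 mL + 17.25 mL = 18.75 mL total → factor 18.75/1.5 = 12.5
Step 2: 80 μL + 920 μL = 1000 μL total → factor 1000/80 = 12.5
Step 3: 1 mL brought to 5 mL → factor 5/1 = 5
Overall dilution factor = 12.5 × 12.5 × 5 = 781.25
Final = 4.00 μg/mL / 781.25 = 0.005120 μg/mL = 5.12 ng/mL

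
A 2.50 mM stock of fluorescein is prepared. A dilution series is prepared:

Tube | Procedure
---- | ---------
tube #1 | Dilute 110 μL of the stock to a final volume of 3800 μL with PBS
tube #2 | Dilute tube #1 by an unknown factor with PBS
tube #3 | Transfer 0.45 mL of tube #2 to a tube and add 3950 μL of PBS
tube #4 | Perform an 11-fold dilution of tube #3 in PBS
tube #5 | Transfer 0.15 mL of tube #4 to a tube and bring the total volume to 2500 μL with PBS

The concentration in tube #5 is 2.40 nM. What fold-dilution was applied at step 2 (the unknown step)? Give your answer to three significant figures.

Step 1: 110 μL brought to 3800 μL → factor 3800/110 = 34.545
Step 2: unknown factor x
Step 3: 0.45 mL + 3950 μL = 4.4 mL total → factor 4.4/0.45 = 9.7778
Step 4: 11-fold → factor 11
Step 5: 0.15 mL brought to 2500 μL → factor 2.5/0.15 = 16.667
Product of known-step factors = 61926
Overall factor = 2.50 mM / (2.40 nM) = 1.0417 × 10^6
x = 1.0417 × 10^6 / 61926 = 16.8

16.8-fold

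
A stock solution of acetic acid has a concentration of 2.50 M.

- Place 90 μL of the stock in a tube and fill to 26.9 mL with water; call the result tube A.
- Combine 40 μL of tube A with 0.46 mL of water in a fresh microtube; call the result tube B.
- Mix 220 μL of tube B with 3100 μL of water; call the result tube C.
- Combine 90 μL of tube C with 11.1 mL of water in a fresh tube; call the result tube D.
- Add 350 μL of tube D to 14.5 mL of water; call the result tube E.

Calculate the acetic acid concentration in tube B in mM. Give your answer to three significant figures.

Step 1: 90 μL brought to 26.9 mL → factor 26900/90 = 298.89
Step 2: 40 μL + 0.46 mL = 500 μL total → factor 500/40 = 12.5
Dilution factor through tube B = 298.89 × 12.5 = 3736.1
[tube B] = 2.50 M / 3736.1 = 0.0006691 M = 0.669 mM

0.669 mM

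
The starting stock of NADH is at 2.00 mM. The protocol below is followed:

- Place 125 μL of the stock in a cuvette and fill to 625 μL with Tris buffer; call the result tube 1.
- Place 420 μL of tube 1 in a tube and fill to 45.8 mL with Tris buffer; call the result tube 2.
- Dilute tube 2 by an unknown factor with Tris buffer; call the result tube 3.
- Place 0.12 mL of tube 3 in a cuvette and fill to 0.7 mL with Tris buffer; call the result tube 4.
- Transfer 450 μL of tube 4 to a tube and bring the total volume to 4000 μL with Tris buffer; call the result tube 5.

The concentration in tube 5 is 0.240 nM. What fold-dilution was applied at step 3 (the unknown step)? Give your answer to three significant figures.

Step 1: 125 μL brought to 625 μL → factor 625/125 = 5
Step 2: 420 μL brought to 45.8 mL → factor 45800/420 = 109.05
Step 3: unknown factor x
Step 4: 0.12 mL brought to 0.7 mL → factor 0.7/0.12 = 5.8333
Step 5: 450 μL brought to 4000 μL → factor 4000/450 = 8.8889
Product of known-step factors = 28272
Overall factor = 2.00 mM / (0.240 nM) = 8.3333 × 10^6
x = 8.3333 × 10^6 / 28272 = 295

295-fold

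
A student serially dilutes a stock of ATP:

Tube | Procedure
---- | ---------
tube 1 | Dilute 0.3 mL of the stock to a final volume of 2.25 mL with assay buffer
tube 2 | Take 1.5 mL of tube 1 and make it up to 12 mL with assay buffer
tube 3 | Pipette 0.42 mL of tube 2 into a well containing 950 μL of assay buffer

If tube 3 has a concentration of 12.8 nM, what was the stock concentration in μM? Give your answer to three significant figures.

2.51 μM

Step 1: 0.3 mL brought to 2.25 mL → factor 2.25/0.3 = 7.5
Step 2: 1.5 mL brought to 12 mL → factor 12/1.5 = 8
Step 3: 0.42 mL + 950 μL = 1.37 mL total → factor 1.37/0.42 = 3.2619
Overall dilution factor = 7.5 × 8 × 3.2619 = 195.71
Stock = 12.8 nM × 195.71 = 2505 nM = 2.51 μM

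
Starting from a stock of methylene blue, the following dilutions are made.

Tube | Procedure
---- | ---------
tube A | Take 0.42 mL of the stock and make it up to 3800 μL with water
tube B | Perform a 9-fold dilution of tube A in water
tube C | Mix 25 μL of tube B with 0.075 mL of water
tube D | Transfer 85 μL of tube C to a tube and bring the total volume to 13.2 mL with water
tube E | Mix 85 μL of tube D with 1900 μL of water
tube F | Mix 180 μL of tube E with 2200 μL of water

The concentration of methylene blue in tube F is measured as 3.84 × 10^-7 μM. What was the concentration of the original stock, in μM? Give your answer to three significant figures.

Step 1: 0.42 mL brought to 3800 μL → factor 3.8/0.42 = 9.0476
Step 2: 9-fold → factor 9
Step 3: 25 μL + 0.075 mL = 100 μL total → factor 100/25 = 4
Step 4: 85 μL brought to 13.2 mL → factor 13200/85 = 155.29
Step 5: 85 μL + 1900 μL = 1985 μL total → factor 1985/85 = 23.353
Step 6: 180 μL + 2200 μL = 2380 μL total → factor 2380/180 = 13.222
Overall dilution factor = 9.0476 × 9 × 4 × 155.29 × 23.353 × 13.222 = 1.5618 × 10^7
Stock = 3.84 × 10^-7 μM × 1.5618 × 10^7 = 6.00 μM

6.00 μM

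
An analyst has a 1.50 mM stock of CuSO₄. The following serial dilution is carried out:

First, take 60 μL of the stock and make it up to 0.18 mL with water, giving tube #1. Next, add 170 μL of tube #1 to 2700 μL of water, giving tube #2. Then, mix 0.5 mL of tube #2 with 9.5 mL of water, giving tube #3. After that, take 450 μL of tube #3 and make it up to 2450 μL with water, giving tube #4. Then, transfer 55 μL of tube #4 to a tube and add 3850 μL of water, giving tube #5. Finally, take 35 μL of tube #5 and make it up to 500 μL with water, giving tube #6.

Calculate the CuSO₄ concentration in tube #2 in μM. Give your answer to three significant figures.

Step 1: 60 μL brought to 0.18 mL → factor 180/60 = 3
Step 2: 170 μL + 2700 μL = 2870 μL total → factor 2870/170 = 16.882
Dilution factor through tube #2 = 3 × 16.882 = 50.647
[tube #2] = 1.50 mM / 50.647 = 0.02962 mM = 29.6 μM

29.6 μM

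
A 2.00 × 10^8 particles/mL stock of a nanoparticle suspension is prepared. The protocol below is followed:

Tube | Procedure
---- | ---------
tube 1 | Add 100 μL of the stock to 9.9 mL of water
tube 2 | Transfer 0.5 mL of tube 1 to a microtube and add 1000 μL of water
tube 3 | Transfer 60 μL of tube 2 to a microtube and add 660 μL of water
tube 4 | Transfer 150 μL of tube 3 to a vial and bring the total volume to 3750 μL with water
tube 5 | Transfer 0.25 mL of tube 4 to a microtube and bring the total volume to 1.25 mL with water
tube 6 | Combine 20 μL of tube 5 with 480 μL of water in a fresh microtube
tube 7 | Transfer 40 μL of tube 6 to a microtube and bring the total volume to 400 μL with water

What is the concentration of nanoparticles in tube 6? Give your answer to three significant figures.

17.8 particles/mL

Step 1: 100 μL + 9.9 mL = 10000 μL total → factor 10000/100 = 100
Step 2: 0.5 mL + 1000 μL = 1.5 mL total → factor 1.5/0.5 = 3
Step 3: 60 μL + 660 μL = 720 μL total → factor 720/60 = 12
Step 4: 150 μL brought to 3750 μL → factor 3750/150 = 25
Step 5: 0.25 mL brought to 1.25 mL → factor 1.25/0.25 = 5
Step 6: 20 μL + 480 μL = 500 μL total → factor 500/20 = 25
Dilution factor through tube 6 = 100 × 3 × 12 × 25 × 5 × 25 = 1.125 × 10^7
[tube 6] = 2.00 × 10^8 particles/mL / 1.125 × 10^7 = 17.8 particles/mL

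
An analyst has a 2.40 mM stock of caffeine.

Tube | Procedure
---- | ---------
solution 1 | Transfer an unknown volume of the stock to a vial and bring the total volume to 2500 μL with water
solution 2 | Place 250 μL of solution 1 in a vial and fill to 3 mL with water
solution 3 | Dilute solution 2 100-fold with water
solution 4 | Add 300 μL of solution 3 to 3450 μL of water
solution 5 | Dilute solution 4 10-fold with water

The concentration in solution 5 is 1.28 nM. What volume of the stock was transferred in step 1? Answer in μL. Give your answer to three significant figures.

Step 1: v brought to 2500 μL → factor = 2500 μL/v
Step 2: 250 μL brought to 3 mL → factor 3000/250 = 12
Step 3: 100-fold → factor 100
Step 4: 300 μL + 3450 μL = 3750 μL total → factor 3750/300 = 12.5
Step 5: 10-fold → factor 10
Product of known-step factors = 1.5 × 10^5
Overall factor = 2.40 mM / (1.28 nM) = 1.875 × 10^6
Step-1 factor = 1.875 × 10^6 / 1.5 × 10^5 = 12.5
v = 2500 μL / 12.5 = 200 μL

200 μL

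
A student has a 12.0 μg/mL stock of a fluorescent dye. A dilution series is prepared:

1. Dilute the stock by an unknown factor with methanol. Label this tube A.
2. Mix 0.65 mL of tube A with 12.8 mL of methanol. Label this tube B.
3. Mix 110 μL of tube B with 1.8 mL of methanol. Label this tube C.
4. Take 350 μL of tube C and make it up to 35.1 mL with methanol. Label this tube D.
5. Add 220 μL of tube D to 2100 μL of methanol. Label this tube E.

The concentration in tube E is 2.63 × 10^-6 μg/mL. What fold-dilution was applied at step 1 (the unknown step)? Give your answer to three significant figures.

Step 1: unknown factor x
Step 2: 0.65 mL + 12.8 mL = 13.45 mL total → factor 13.45/0.65 = 20.692
Step 3: 110 μL + 1.8 mL = 1910 μL total → factor 1910/110 = 17.364
Step 4: 350 μL brought to 35.1 mL → factor 35100/350 = 100.29
Step 5: 220 μL + 2100 μL = 2320 μL total → factor 2320/220 = 10.545
Product of known-step factors = 3.7997 × 10^5
Overall factor = 12.0 μg/mL / (2.63 × 10^-6 μg/mL) = 4.5627 × 10^6
x = 4.5627 × 10^6 / 3.7997 × 10^5 = 12.0

12.0-fold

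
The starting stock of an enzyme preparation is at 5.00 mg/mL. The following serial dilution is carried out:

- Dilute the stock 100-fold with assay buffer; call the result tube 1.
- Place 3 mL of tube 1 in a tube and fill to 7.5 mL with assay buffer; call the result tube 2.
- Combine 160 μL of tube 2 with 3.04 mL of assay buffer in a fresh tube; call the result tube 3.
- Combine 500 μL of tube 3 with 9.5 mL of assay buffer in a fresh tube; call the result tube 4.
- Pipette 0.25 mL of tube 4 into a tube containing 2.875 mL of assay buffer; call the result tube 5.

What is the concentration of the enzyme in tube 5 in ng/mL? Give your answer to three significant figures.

4.00 ng/mL

Step 1: 100-fold → factor 100
Step 2: 3 mL brought to 7.5 mL → factor 7.5/3 = 2.5
Step 3: 160 μL + 3.04 mL = 3200 μL total → factor 3200/160 = 20
Step 4: 500 μL + 9.5 mL = 10000 μL total → factor 10000/500 = 20
Step 5: 0.25 mL + 2.875 mL = 3.125 mL total → factor 3.125/0.25 = 12.5
Overall dilution factor = 100 × 2.5 × 20 × 20 × 12.5 = 1.25 × 10^6
Final = 5.00 mg/mL / 1.25 × 10^6 = 4.000 × 10^-6 mg/mL = 4.00 ng/mL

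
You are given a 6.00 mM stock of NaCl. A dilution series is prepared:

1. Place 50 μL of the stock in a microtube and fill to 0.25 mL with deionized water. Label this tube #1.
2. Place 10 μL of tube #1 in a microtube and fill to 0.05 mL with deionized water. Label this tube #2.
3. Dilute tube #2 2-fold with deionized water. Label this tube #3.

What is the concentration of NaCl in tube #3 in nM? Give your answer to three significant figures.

1.20 × 10^5 nM

Step 1: 50 μL brought to 0.25 mL → factor 250/50 = 5
Step 2: 10 μL brought to 0.05 mL → factor 50/10 = 5
Step 3: 2-fold → factor 2
Overall dilution factor = 5 × 5 × 2 = 50
Final = 6.00 mM / 50 = 0.1200 mM = 1.20 × 10^5 nM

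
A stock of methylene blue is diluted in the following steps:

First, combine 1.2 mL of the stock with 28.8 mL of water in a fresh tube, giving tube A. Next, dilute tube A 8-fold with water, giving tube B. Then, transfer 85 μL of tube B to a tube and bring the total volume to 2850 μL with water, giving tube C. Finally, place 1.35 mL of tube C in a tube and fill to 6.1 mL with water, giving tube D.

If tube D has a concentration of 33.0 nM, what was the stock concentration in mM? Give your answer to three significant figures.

1.00 mM

Step 1: 1.2 mL + 28.8 mL = 30 mL total → factor 30/1.2 = 25
Step 2: 8-fold → factor 8
Step 3: 85 μL brought to 2850 μL → factor 2850/85 = 33.529
Step 4: 1.35 mL brought to 6.1 mL → factor 6.1/1.35 = 4.5185
Overall dilution factor = 25 × 8 × 33.529 × 4.5185 = 30301
Stock = 33.0 nM × 30301 = 9.999 × 10^5 nM = 1.00 mM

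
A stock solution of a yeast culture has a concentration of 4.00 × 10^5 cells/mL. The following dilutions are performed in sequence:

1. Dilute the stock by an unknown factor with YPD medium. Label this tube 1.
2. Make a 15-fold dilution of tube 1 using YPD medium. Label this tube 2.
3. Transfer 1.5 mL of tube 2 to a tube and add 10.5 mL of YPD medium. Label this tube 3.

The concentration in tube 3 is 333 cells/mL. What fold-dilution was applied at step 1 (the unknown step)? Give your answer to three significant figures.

Step 1: unknown factor x
Step 2: 15-fold → factor 15
Step 3: 1.5 mL + 10.5 mL = 12 mL total → factor 12/1.5 = 8
Product of known-step factors = 120
Overall factor = 4.00 × 10^5 cells/mL / (333 cells/mL) = 1201.2
x = 1201.2 / 120 = 10.0

10.0-fold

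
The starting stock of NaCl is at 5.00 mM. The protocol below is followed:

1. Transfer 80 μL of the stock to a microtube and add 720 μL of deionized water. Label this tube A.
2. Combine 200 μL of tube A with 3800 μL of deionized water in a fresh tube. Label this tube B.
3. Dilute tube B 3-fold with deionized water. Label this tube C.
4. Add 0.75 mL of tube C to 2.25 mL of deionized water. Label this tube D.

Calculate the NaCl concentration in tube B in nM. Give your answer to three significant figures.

2.50 × 10^4 nM

Step 1: 80 μL + 720 μL = 800 μL total → factor 800/80 = 10
Step 2: 200 μL + 3800 μL = 4000 μL total → factor 4000/200 = 20
Dilution factor through tube B = 10 × 20 = 200
[tube B] = 5.00 mM / 200 = 0.02500 mM = 2.50 × 10^4 nM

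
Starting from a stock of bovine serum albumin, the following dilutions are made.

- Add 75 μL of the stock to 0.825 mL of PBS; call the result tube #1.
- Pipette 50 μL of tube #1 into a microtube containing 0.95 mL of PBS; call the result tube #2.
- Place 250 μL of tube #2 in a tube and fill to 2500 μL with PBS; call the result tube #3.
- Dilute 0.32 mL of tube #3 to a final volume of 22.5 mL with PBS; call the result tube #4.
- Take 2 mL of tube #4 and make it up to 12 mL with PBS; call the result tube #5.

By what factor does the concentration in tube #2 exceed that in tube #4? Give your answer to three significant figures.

703

Step 1: 75 μL + 0.825 mL = 900 μL total → factor 900/75 = 12
Step 2: 50 μL + 0.95 mL = 1000 μL total → factor 1000/50 = 20
Step 3: 250 μL brought to 2500 μL → factor 2500/250 = 10
Step 4: 0.32 mL brought to 22.5 mL → factor 22.5/0.32 = 70.312
Dilution factor to tube #2 = 240; to tube #4 = 1.6875 × 10^5
[tube #2]/[tube #4] = (factor to tube #4)/(factor to tube #2) = 1.6875 × 10^5/240 = 703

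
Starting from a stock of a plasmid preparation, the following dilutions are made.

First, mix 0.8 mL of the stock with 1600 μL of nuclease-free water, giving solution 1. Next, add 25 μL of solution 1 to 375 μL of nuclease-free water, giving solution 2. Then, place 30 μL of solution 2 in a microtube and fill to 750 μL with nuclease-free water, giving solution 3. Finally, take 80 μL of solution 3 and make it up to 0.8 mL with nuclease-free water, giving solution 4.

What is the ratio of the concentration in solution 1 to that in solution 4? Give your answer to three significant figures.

Step 1: 0.8 mL + 1600 μL = 2.4 mL total → factor 2.4/0.8 = 3
Step 2: 25 μL + 375 μL = 400 μL total → factor 400/25 = 16
Step 3: 30 μL brought to 750 μL → factor 750/30 = 25
Step 4: 80 μL brought to 0.8 mL → factor 800/80 = 10
Dilution factor to solution 1 = 3; to solution 4 = 12000
[solution 1]/[solution 4] = (factor to solution 4)/(factor to solution 1) = 12000/3 = 4.00 × 10^3

4.00 × 10^3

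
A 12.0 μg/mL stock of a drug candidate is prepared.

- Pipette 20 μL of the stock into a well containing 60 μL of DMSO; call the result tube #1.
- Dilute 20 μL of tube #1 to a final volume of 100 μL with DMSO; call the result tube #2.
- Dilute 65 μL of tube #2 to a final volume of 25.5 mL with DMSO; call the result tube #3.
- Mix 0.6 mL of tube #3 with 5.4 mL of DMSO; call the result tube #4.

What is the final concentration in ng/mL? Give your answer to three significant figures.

Step 1: 20 μL + 60 μL = 80 μL total → factor 80/20 = 4
Step 2: 20 μL brought to 100 μL → factor 100/20 = 5
Step 3: 65 μL brought to 25.5 mL → factor 25500/65 = 392.31
Step 4: 0.6 mL + 5.4 mL = 6 mL total → factor 6/0.6 = 10
Overall dilution factor = 4 × 5 × 392.31 × 10 = 78462
Final = 12.0 μg/mL / 78462 = 0.0001529 μg/mL = 0.153 ng/mL

0.153 ng/mL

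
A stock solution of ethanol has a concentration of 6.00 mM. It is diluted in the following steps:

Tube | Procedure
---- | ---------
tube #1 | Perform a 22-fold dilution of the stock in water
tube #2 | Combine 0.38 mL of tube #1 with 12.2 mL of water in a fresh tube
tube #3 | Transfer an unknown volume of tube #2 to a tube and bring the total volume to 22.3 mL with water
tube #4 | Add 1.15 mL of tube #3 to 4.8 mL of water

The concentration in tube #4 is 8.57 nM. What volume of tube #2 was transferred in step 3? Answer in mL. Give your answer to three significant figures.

0.120 mL

Step 1: 22-fold → factor 22
Step 2: 0.38 mL + 12.2 mL = 12.58 mL total → factor 12.58/0.38 = 33.105
Step 3: v brought to 22.3 mL → factor = 22.3 mL/v
Step 4: 1.15 mL + 4.8 mL = 5.95 mL total → factor 5.95/1.15 = 5.1739
Product of known-step factors = 3768.2
Overall factor = 6.00 mM / (8.57 nM) = 7.0012 × 10^5
Step-3 factor = 7.0012 × 10^5 / 3768.2 = 185.79
v = 22.3 mL / 185.79 = 0.120 mL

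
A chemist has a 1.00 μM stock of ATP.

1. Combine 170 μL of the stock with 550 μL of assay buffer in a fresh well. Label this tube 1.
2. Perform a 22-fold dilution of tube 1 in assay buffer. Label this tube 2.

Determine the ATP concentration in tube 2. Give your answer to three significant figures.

0.0107 μM

Step 1: 170 μL + 550 μL = 720 μL total → factor 720/170 = 4.2353
Step 2: 22-fold → factor 22
Overall dilution factor = 4.2353 × 22 = 93.176
Final = 1.00 μM / 93.176 = 0.0107 μM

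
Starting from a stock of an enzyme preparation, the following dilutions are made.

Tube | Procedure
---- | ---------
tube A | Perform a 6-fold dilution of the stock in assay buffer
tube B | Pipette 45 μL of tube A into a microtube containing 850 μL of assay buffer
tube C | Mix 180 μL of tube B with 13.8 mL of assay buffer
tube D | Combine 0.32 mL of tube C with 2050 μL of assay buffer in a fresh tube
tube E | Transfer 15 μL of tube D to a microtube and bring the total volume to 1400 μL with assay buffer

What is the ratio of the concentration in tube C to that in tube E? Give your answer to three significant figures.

Step 1: 6-fold → factor 6
Step 2: 45 μL + 850 μL = 895 μL total → factor 895/45 = 19.889
Step 3: 180 μL + 13.8 mL = 13980 μL total → factor 13980/180 = 77.667
Step 4: 0.32 mL + 2050 μL = 2.37 mL total → factor 2.37/0.32 = 7.4062
Step 5: 15 μL brought to 1400 μL → factor 1400/15 = 93.333
Dilution factor to tube C = 9268.2; to tube E = 6.4067 × 10^6
[tube C]/[tube E] = (factor to tube E)/(factor to tube C) = 6.4067 × 10^6/9268.2 = 691

691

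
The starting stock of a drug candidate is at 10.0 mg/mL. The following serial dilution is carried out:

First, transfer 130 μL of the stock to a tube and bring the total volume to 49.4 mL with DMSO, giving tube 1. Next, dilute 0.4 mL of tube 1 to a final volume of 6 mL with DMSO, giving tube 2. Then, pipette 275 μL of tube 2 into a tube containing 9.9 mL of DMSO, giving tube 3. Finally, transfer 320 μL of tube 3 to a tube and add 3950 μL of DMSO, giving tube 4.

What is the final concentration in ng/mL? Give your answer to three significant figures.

3.55 ng/mL

Step 1: 130 μL brought to 49.4 mL → factor 49400/130 = 380
Step 2: 0.4 mL brought to 6 mL → factor 6/0.4 = 15
Step 3: 275 μL + 9.9 mL = 10175 μL total → factor 10175/275 = 37
Step 4: 320 μL + 3950 μL = 4270 μL total → factor 4270/320 = 13.344
Overall dilution factor = 380 × 15 × 37 × 13.344 = 2.8142 × 10^6
Final = 10.0 mg/mL / 2.8142 × 10^6 = 3.553 × 10^-6 mg/mL = 3.55 ng/mL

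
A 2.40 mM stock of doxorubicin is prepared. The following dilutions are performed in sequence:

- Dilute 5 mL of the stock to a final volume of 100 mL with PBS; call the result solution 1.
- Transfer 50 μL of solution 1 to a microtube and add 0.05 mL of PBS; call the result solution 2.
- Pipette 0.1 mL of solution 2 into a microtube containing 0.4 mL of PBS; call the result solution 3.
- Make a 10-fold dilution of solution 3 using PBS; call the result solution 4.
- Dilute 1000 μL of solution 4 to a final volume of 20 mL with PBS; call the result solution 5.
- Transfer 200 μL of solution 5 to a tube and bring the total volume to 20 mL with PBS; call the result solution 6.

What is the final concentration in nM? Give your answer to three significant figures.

Step 1: 5 mL brought to 100 mL → factor 100/5 = 20
Step 2: 50 μL + 0.05 mL = 100 μL total → factor 100/50 = 2
Step 3: 0.1 mL + 0.4 mL = 0.5 mL total → factor 0.5/0.1 = 5
Step 4: 10-fold → factor 10
Step 5: 1000 μL brought to 20 mL → factor 20000/1000 = 20
Step 6: 200 μL brought to 20 mL → factor 20000/200 = 100
Overall dilution factor = 20 × 2 × 5 × 10 × 20 × 100 = 4 × 10^6
Final = 2.40 mM / 4 × 10^6 = 6.000 × 10^-7 mM = 0.600 nM

0.600 nM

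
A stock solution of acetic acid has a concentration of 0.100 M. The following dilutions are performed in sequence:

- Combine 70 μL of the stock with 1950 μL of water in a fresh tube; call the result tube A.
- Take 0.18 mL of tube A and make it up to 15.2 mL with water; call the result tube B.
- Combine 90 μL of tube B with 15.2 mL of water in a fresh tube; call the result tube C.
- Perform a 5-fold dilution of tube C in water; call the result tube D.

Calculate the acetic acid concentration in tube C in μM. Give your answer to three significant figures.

Step 1: 70 μL + 1950 μL = 2020 μL total → factor 2020/70 = 28.857
Step 2: 0.18 mL brought to 15.2 mL → factor 15.2/0.18 = 84.444
Step 3: 90 μL + 15.2 mL = 15290 μL total → factor 15290/90 = 169.89
Dilution factor through tube C = 28.857 × 84.444 × 169.89 = 4.1399 × 10^5
[tube C] = 0.100 M / 4.1399 × 10^5 = 2.416 × 10^-7 M = 0.242 μM

0.242 μM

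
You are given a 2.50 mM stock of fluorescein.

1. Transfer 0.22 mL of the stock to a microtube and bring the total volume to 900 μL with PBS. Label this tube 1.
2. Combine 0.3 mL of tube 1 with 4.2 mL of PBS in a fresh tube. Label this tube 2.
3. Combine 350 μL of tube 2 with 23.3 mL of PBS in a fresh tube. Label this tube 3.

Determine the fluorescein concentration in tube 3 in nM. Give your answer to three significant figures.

Step 1: 0.22 mL brought to 900 μL → factor 0.9/0.22 = 4.0909
Step 2: 0.3 mL + 4.2 mL = 4.5 mL total → factor 4.5/0.3 = 15
Step 3: 350 μL + 23.3 mL = 23650 μL total → factor 23650/350 = 67.571
Overall dilution factor = 4.0909 × 15 × 67.571 = 4146.4
Final = 2.50 mM / 4146.4 = 0.0006029 mM = 603 nM

603 nM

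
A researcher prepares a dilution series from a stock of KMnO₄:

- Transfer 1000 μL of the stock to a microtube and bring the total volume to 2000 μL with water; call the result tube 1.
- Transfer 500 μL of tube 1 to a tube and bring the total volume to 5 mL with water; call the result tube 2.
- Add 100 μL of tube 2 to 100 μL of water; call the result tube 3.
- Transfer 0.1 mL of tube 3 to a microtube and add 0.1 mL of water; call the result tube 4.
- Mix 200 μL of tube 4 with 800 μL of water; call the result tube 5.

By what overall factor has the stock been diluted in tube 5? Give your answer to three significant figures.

400

Step 1: 1000 μL brought to 2000 μL → factor 2000/1000 = 2
Step 2: 500 μL brought to 5 mL → factor 5000/500 = 10
Step 3: 100 μL + 100 μL = 200 μL total → factor 200/100 = 2
Step 4: 0.1 mL + 0.1 mL = 0.2 mL total → factor 0.2/0.1 = 2
Step 5: 200 μL + 800 μL = 1000 μL total → factor 1000/200 = 5
Overall dilution factor = 2 × 10 × 2 × 2 × 5 = 400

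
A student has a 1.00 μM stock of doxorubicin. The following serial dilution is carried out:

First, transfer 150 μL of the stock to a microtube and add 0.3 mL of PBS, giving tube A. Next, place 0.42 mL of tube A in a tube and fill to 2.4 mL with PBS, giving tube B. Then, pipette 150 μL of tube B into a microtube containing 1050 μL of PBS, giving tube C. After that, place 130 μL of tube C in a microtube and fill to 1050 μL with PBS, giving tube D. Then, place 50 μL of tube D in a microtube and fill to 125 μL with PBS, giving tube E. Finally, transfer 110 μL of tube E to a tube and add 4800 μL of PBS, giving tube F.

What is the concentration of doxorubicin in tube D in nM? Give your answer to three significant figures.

Step 1: 150 μL + 0.3 mL = 450 μL total → factor 450/150 = 3
Step 2: 0.42 mL brought to 2.4 mL → factor 2.4/0.42 = 5.7143
Step 3: 150 μL + 1050 μL = 1200 μL total → factor 1200/150 = 8
Step 4: 130 μL brought to 1050 μL → factor 1050/130 = 8.0769
Dilution factor through tube D = 3 × 5.7143 × 8 × 8.0769 = 1107.7
[tube D] = 1.00 μM / 1107.7 = 0.0009028 μM = 0.903 nM

0.903 nM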